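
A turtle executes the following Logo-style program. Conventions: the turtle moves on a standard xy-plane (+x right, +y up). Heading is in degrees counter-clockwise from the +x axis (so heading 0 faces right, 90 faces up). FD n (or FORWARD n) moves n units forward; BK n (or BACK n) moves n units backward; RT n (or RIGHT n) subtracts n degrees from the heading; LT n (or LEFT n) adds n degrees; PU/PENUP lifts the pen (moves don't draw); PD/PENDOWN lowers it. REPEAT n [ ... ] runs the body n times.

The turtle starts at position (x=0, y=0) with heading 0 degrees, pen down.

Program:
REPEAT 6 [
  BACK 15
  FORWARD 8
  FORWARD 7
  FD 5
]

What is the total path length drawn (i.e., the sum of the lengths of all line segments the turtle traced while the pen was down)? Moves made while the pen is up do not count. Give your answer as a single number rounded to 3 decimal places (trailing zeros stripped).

Answer: 210

Derivation:
Executing turtle program step by step:
Start: pos=(0,0), heading=0, pen down
REPEAT 6 [
  -- iteration 1/6 --
  BK 15: (0,0) -> (-15,0) [heading=0, draw]
  FD 8: (-15,0) -> (-7,0) [heading=0, draw]
  FD 7: (-7,0) -> (0,0) [heading=0, draw]
  FD 5: (0,0) -> (5,0) [heading=0, draw]
  -- iteration 2/6 --
  BK 15: (5,0) -> (-10,0) [heading=0, draw]
  FD 8: (-10,0) -> (-2,0) [heading=0, draw]
  FD 7: (-2,0) -> (5,0) [heading=0, draw]
  FD 5: (5,0) -> (10,0) [heading=0, draw]
  -- iteration 3/6 --
  BK 15: (10,0) -> (-5,0) [heading=0, draw]
  FD 8: (-5,0) -> (3,0) [heading=0, draw]
  FD 7: (3,0) -> (10,0) [heading=0, draw]
  FD 5: (10,0) -> (15,0) [heading=0, draw]
  -- iteration 4/6 --
  BK 15: (15,0) -> (0,0) [heading=0, draw]
  FD 8: (0,0) -> (8,0) [heading=0, draw]
  FD 7: (8,0) -> (15,0) [heading=0, draw]
  FD 5: (15,0) -> (20,0) [heading=0, draw]
  -- iteration 5/6 --
  BK 15: (20,0) -> (5,0) [heading=0, draw]
  FD 8: (5,0) -> (13,0) [heading=0, draw]
  FD 7: (13,0) -> (20,0) [heading=0, draw]
  FD 5: (20,0) -> (25,0) [heading=0, draw]
  -- iteration 6/6 --
  BK 15: (25,0) -> (10,0) [heading=0, draw]
  FD 8: (10,0) -> (18,0) [heading=0, draw]
  FD 7: (18,0) -> (25,0) [heading=0, draw]
  FD 5: (25,0) -> (30,0) [heading=0, draw]
]
Final: pos=(30,0), heading=0, 24 segment(s) drawn

Segment lengths:
  seg 1: (0,0) -> (-15,0), length = 15
  seg 2: (-15,0) -> (-7,0), length = 8
  seg 3: (-7,0) -> (0,0), length = 7
  seg 4: (0,0) -> (5,0), length = 5
  seg 5: (5,0) -> (-10,0), length = 15
  seg 6: (-10,0) -> (-2,0), length = 8
  seg 7: (-2,0) -> (5,0), length = 7
  seg 8: (5,0) -> (10,0), length = 5
  seg 9: (10,0) -> (-5,0), length = 15
  seg 10: (-5,0) -> (3,0), length = 8
  seg 11: (3,0) -> (10,0), length = 7
  seg 12: (10,0) -> (15,0), length = 5
  seg 13: (15,0) -> (0,0), length = 15
  seg 14: (0,0) -> (8,0), length = 8
  seg 15: (8,0) -> (15,0), length = 7
  seg 16: (15,0) -> (20,0), length = 5
  seg 17: (20,0) -> (5,0), length = 15
  seg 18: (5,0) -> (13,0), length = 8
  seg 19: (13,0) -> (20,0), length = 7
  seg 20: (20,0) -> (25,0), length = 5
  seg 21: (25,0) -> (10,0), length = 15
  seg 22: (10,0) -> (18,0), length = 8
  seg 23: (18,0) -> (25,0), length = 7
  seg 24: (25,0) -> (30,0), length = 5
Total = 210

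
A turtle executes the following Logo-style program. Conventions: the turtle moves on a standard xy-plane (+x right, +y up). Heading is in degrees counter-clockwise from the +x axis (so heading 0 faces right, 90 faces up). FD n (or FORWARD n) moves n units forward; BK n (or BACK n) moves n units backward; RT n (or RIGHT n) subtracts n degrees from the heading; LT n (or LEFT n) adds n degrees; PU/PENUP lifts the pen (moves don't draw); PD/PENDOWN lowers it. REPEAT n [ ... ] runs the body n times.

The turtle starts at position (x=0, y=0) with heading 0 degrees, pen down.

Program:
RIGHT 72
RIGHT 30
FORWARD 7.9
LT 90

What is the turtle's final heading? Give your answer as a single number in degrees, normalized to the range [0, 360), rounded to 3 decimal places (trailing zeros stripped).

Executing turtle program step by step:
Start: pos=(0,0), heading=0, pen down
RT 72: heading 0 -> 288
RT 30: heading 288 -> 258
FD 7.9: (0,0) -> (-1.643,-7.727) [heading=258, draw]
LT 90: heading 258 -> 348
Final: pos=(-1.643,-7.727), heading=348, 1 segment(s) drawn

Answer: 348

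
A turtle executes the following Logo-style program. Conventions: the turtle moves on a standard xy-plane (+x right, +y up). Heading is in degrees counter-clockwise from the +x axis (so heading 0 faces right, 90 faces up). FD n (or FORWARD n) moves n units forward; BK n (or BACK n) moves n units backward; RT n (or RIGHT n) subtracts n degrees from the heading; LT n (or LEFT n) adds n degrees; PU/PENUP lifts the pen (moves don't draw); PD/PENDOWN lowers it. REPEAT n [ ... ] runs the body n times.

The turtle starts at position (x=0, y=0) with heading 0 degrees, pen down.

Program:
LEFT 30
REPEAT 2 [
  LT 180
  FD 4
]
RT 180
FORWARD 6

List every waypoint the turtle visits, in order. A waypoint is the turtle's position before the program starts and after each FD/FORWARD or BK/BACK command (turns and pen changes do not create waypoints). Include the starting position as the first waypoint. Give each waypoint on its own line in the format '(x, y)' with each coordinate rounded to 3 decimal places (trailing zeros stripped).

Executing turtle program step by step:
Start: pos=(0,0), heading=0, pen down
LT 30: heading 0 -> 30
REPEAT 2 [
  -- iteration 1/2 --
  LT 180: heading 30 -> 210
  FD 4: (0,0) -> (-3.464,-2) [heading=210, draw]
  -- iteration 2/2 --
  LT 180: heading 210 -> 30
  FD 4: (-3.464,-2) -> (0,0) [heading=30, draw]
]
RT 180: heading 30 -> 210
FD 6: (0,0) -> (-5.196,-3) [heading=210, draw]
Final: pos=(-5.196,-3), heading=210, 3 segment(s) drawn
Waypoints (4 total):
(0, 0)
(-3.464, -2)
(0, 0)
(-5.196, -3)

Answer: (0, 0)
(-3.464, -2)
(0, 0)
(-5.196, -3)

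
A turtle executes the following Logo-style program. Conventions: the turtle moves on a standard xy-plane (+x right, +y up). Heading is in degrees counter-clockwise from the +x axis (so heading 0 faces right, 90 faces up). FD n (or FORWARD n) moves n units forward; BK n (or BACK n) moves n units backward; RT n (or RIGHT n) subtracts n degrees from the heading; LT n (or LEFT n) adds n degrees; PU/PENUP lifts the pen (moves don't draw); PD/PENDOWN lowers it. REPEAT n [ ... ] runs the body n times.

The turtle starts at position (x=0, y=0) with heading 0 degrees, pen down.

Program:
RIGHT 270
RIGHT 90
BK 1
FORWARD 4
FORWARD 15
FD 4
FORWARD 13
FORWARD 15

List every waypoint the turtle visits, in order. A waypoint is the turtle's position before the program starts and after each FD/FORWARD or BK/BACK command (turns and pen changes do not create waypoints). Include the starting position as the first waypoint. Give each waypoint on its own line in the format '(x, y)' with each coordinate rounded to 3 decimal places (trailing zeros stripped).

Answer: (0, 0)
(-1, 0)
(3, 0)
(18, 0)
(22, 0)
(35, 0)
(50, 0)

Derivation:
Executing turtle program step by step:
Start: pos=(0,0), heading=0, pen down
RT 270: heading 0 -> 90
RT 90: heading 90 -> 0
BK 1: (0,0) -> (-1,0) [heading=0, draw]
FD 4: (-1,0) -> (3,0) [heading=0, draw]
FD 15: (3,0) -> (18,0) [heading=0, draw]
FD 4: (18,0) -> (22,0) [heading=0, draw]
FD 13: (22,0) -> (35,0) [heading=0, draw]
FD 15: (35,0) -> (50,0) [heading=0, draw]
Final: pos=(50,0), heading=0, 6 segment(s) drawn
Waypoints (7 total):
(0, 0)
(-1, 0)
(3, 0)
(18, 0)
(22, 0)
(35, 0)
(50, 0)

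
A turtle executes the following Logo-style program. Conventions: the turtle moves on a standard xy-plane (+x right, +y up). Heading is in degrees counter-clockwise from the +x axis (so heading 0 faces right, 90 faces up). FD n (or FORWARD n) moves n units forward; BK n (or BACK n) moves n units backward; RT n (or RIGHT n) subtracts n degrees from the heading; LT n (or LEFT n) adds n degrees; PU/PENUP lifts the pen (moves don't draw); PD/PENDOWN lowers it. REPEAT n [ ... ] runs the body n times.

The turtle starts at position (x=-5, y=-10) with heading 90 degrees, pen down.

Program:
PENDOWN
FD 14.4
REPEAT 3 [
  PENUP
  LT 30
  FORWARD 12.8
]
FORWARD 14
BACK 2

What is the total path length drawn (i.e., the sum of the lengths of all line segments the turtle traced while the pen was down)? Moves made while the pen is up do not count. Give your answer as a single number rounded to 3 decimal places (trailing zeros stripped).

Executing turtle program step by step:
Start: pos=(-5,-10), heading=90, pen down
PD: pen down
FD 14.4: (-5,-10) -> (-5,4.4) [heading=90, draw]
REPEAT 3 [
  -- iteration 1/3 --
  PU: pen up
  LT 30: heading 90 -> 120
  FD 12.8: (-5,4.4) -> (-11.4,15.485) [heading=120, move]
  -- iteration 2/3 --
  PU: pen up
  LT 30: heading 120 -> 150
  FD 12.8: (-11.4,15.485) -> (-22.485,21.885) [heading=150, move]
  -- iteration 3/3 --
  PU: pen up
  LT 30: heading 150 -> 180
  FD 12.8: (-22.485,21.885) -> (-35.285,21.885) [heading=180, move]
]
FD 14: (-35.285,21.885) -> (-49.285,21.885) [heading=180, move]
BK 2: (-49.285,21.885) -> (-47.285,21.885) [heading=180, move]
Final: pos=(-47.285,21.885), heading=180, 1 segment(s) drawn

Segment lengths:
  seg 1: (-5,-10) -> (-5,4.4), length = 14.4
Total = 14.4

Answer: 14.4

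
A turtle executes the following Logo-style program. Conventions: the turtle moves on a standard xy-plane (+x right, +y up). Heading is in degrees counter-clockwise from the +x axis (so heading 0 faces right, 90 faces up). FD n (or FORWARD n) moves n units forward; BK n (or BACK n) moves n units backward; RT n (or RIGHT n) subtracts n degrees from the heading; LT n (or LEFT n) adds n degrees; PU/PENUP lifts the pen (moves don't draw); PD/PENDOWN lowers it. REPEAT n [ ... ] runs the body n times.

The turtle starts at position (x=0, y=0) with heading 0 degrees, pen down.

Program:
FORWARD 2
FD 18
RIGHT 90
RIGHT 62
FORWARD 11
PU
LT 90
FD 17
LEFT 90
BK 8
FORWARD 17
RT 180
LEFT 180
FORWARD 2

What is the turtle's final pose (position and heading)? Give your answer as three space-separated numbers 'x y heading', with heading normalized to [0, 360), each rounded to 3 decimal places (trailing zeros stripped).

Answer: 27.981 -15.01 28

Derivation:
Executing turtle program step by step:
Start: pos=(0,0), heading=0, pen down
FD 2: (0,0) -> (2,0) [heading=0, draw]
FD 18: (2,0) -> (20,0) [heading=0, draw]
RT 90: heading 0 -> 270
RT 62: heading 270 -> 208
FD 11: (20,0) -> (10.288,-5.164) [heading=208, draw]
PU: pen up
LT 90: heading 208 -> 298
FD 17: (10.288,-5.164) -> (18.269,-20.174) [heading=298, move]
LT 90: heading 298 -> 28
BK 8: (18.269,-20.174) -> (11.205,-23.93) [heading=28, move]
FD 17: (11.205,-23.93) -> (26.215,-15.949) [heading=28, move]
RT 180: heading 28 -> 208
LT 180: heading 208 -> 28
FD 2: (26.215,-15.949) -> (27.981,-15.01) [heading=28, move]
Final: pos=(27.981,-15.01), heading=28, 3 segment(s) drawn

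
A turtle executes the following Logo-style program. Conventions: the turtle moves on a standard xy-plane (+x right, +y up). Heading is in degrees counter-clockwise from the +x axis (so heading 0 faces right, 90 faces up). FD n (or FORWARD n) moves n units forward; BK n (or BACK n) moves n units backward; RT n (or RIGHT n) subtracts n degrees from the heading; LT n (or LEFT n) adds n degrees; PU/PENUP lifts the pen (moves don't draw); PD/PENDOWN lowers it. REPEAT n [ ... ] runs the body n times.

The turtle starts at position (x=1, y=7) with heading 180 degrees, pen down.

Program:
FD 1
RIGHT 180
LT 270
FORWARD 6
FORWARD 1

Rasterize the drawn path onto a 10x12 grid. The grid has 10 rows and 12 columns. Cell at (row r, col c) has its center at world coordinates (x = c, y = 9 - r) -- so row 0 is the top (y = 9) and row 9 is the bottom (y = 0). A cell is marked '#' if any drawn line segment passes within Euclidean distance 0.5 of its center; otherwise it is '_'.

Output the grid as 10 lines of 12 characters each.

Segment 0: (1,7) -> (0,7)
Segment 1: (0,7) -> (-0,1)
Segment 2: (-0,1) -> (-0,0)

Answer: ____________
____________
##__________
#___________
#___________
#___________
#___________
#___________
#___________
#___________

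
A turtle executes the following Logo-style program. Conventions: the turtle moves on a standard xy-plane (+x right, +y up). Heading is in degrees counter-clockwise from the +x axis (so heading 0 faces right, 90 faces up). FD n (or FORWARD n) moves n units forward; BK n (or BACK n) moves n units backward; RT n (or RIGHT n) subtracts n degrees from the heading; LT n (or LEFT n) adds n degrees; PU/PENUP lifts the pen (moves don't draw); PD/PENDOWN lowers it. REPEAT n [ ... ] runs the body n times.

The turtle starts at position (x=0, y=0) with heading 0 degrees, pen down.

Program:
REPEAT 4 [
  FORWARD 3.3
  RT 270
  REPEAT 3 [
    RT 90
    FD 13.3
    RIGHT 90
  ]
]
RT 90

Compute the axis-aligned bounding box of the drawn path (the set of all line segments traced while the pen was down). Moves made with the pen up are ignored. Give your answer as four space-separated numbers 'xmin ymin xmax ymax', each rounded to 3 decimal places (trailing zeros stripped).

Answer: 0 -16.6 16.6 0

Derivation:
Executing turtle program step by step:
Start: pos=(0,0), heading=0, pen down
REPEAT 4 [
  -- iteration 1/4 --
  FD 3.3: (0,0) -> (3.3,0) [heading=0, draw]
  RT 270: heading 0 -> 90
  REPEAT 3 [
    -- iteration 1/3 --
    RT 90: heading 90 -> 0
    FD 13.3: (3.3,0) -> (16.6,0) [heading=0, draw]
    RT 90: heading 0 -> 270
    -- iteration 2/3 --
    RT 90: heading 270 -> 180
    FD 13.3: (16.6,0) -> (3.3,0) [heading=180, draw]
    RT 90: heading 180 -> 90
    -- iteration 3/3 --
    RT 90: heading 90 -> 0
    FD 13.3: (3.3,0) -> (16.6,0) [heading=0, draw]
    RT 90: heading 0 -> 270
  ]
  -- iteration 2/4 --
  FD 3.3: (16.6,0) -> (16.6,-3.3) [heading=270, draw]
  RT 270: heading 270 -> 0
  REPEAT 3 [
    -- iteration 1/3 --
    RT 90: heading 0 -> 270
    FD 13.3: (16.6,-3.3) -> (16.6,-16.6) [heading=270, draw]
    RT 90: heading 270 -> 180
    -- iteration 2/3 --
    RT 90: heading 180 -> 90
    FD 13.3: (16.6,-16.6) -> (16.6,-3.3) [heading=90, draw]
    RT 90: heading 90 -> 0
    -- iteration 3/3 --
    RT 90: heading 0 -> 270
    FD 13.3: (16.6,-3.3) -> (16.6,-16.6) [heading=270, draw]
    RT 90: heading 270 -> 180
  ]
  -- iteration 3/4 --
  FD 3.3: (16.6,-16.6) -> (13.3,-16.6) [heading=180, draw]
  RT 270: heading 180 -> 270
  REPEAT 3 [
    -- iteration 1/3 --
    RT 90: heading 270 -> 180
    FD 13.3: (13.3,-16.6) -> (0,-16.6) [heading=180, draw]
    RT 90: heading 180 -> 90
    -- iteration 2/3 --
    RT 90: heading 90 -> 0
    FD 13.3: (0,-16.6) -> (13.3,-16.6) [heading=0, draw]
    RT 90: heading 0 -> 270
    -- iteration 3/3 --
    RT 90: heading 270 -> 180
    FD 13.3: (13.3,-16.6) -> (0,-16.6) [heading=180, draw]
    RT 90: heading 180 -> 90
  ]
  -- iteration 4/4 --
  FD 3.3: (0,-16.6) -> (0,-13.3) [heading=90, draw]
  RT 270: heading 90 -> 180
  REPEAT 3 [
    -- iteration 1/3 --
    RT 90: heading 180 -> 90
    FD 13.3: (0,-13.3) -> (0,0) [heading=90, draw]
    RT 90: heading 90 -> 0
    -- iteration 2/3 --
    RT 90: heading 0 -> 270
    FD 13.3: (0,0) -> (0,-13.3) [heading=270, draw]
    RT 90: heading 270 -> 180
    -- iteration 3/3 --
    RT 90: heading 180 -> 90
    FD 13.3: (0,-13.3) -> (0,0) [heading=90, draw]
    RT 90: heading 90 -> 0
  ]
]
RT 90: heading 0 -> 270
Final: pos=(0,0), heading=270, 16 segment(s) drawn

Segment endpoints: x in {0, 0, 0, 0, 0, 0, 3.3, 3.3, 13.3, 16.6, 16.6, 16.6}, y in {-16.6, -16.6, -16.6, -16.6, -16.6, -13.3, -3.3, -3.3, 0, 0, 0, 0, 0}
xmin=0, ymin=-16.6, xmax=16.6, ymax=0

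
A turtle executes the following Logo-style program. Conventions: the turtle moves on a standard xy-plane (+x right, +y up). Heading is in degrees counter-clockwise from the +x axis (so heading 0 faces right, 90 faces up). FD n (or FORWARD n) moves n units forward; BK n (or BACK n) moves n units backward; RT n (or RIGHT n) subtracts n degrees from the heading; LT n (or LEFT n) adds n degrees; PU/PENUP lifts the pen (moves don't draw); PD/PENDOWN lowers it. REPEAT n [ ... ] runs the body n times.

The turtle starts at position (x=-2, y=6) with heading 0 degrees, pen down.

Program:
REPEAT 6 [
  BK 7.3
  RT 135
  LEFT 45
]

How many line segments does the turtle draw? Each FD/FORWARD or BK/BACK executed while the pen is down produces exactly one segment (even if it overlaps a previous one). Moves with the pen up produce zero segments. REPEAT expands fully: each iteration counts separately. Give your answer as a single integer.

Answer: 6

Derivation:
Executing turtle program step by step:
Start: pos=(-2,6), heading=0, pen down
REPEAT 6 [
  -- iteration 1/6 --
  BK 7.3: (-2,6) -> (-9.3,6) [heading=0, draw]
  RT 135: heading 0 -> 225
  LT 45: heading 225 -> 270
  -- iteration 2/6 --
  BK 7.3: (-9.3,6) -> (-9.3,13.3) [heading=270, draw]
  RT 135: heading 270 -> 135
  LT 45: heading 135 -> 180
  -- iteration 3/6 --
  BK 7.3: (-9.3,13.3) -> (-2,13.3) [heading=180, draw]
  RT 135: heading 180 -> 45
  LT 45: heading 45 -> 90
  -- iteration 4/6 --
  BK 7.3: (-2,13.3) -> (-2,6) [heading=90, draw]
  RT 135: heading 90 -> 315
  LT 45: heading 315 -> 0
  -- iteration 5/6 --
  BK 7.3: (-2,6) -> (-9.3,6) [heading=0, draw]
  RT 135: heading 0 -> 225
  LT 45: heading 225 -> 270
  -- iteration 6/6 --
  BK 7.3: (-9.3,6) -> (-9.3,13.3) [heading=270, draw]
  RT 135: heading 270 -> 135
  LT 45: heading 135 -> 180
]
Final: pos=(-9.3,13.3), heading=180, 6 segment(s) drawn
Segments drawn: 6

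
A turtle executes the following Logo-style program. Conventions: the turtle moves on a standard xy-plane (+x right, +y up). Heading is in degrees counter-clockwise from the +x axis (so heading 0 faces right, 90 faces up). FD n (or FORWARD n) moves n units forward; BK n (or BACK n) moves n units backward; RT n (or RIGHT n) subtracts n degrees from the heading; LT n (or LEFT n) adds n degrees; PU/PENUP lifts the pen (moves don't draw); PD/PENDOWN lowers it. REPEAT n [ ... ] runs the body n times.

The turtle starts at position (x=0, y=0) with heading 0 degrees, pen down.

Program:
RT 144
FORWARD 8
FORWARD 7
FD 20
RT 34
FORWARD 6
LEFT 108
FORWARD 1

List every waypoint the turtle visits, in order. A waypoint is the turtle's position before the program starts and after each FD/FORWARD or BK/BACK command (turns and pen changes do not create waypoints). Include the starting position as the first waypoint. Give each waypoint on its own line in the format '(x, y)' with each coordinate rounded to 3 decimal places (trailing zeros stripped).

Executing turtle program step by step:
Start: pos=(0,0), heading=0, pen down
RT 144: heading 0 -> 216
FD 8: (0,0) -> (-6.472,-4.702) [heading=216, draw]
FD 7: (-6.472,-4.702) -> (-12.135,-8.817) [heading=216, draw]
FD 20: (-12.135,-8.817) -> (-28.316,-20.572) [heading=216, draw]
RT 34: heading 216 -> 182
FD 6: (-28.316,-20.572) -> (-34.312,-20.782) [heading=182, draw]
LT 108: heading 182 -> 290
FD 1: (-34.312,-20.782) -> (-33.97,-21.722) [heading=290, draw]
Final: pos=(-33.97,-21.722), heading=290, 5 segment(s) drawn
Waypoints (6 total):
(0, 0)
(-6.472, -4.702)
(-12.135, -8.817)
(-28.316, -20.572)
(-34.312, -20.782)
(-33.97, -21.722)

Answer: (0, 0)
(-6.472, -4.702)
(-12.135, -8.817)
(-28.316, -20.572)
(-34.312, -20.782)
(-33.97, -21.722)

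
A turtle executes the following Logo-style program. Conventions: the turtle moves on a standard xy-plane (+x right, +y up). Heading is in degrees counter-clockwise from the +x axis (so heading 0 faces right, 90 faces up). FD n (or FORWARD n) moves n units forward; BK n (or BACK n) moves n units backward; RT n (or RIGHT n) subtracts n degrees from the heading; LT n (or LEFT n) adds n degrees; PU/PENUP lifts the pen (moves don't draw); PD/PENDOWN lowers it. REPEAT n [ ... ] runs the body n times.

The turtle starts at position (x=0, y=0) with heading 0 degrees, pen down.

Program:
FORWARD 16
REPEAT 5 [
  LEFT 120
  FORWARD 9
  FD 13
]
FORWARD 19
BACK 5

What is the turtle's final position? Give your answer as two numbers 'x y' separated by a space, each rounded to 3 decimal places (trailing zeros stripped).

Executing turtle program step by step:
Start: pos=(0,0), heading=0, pen down
FD 16: (0,0) -> (16,0) [heading=0, draw]
REPEAT 5 [
  -- iteration 1/5 --
  LT 120: heading 0 -> 120
  FD 9: (16,0) -> (11.5,7.794) [heading=120, draw]
  FD 13: (11.5,7.794) -> (5,19.053) [heading=120, draw]
  -- iteration 2/5 --
  LT 120: heading 120 -> 240
  FD 9: (5,19.053) -> (0.5,11.258) [heading=240, draw]
  FD 13: (0.5,11.258) -> (-6,0) [heading=240, draw]
  -- iteration 3/5 --
  LT 120: heading 240 -> 0
  FD 9: (-6,0) -> (3,0) [heading=0, draw]
  FD 13: (3,0) -> (16,0) [heading=0, draw]
  -- iteration 4/5 --
  LT 120: heading 0 -> 120
  FD 9: (16,0) -> (11.5,7.794) [heading=120, draw]
  FD 13: (11.5,7.794) -> (5,19.053) [heading=120, draw]
  -- iteration 5/5 --
  LT 120: heading 120 -> 240
  FD 9: (5,19.053) -> (0.5,11.258) [heading=240, draw]
  FD 13: (0.5,11.258) -> (-6,0) [heading=240, draw]
]
FD 19: (-6,0) -> (-15.5,-16.454) [heading=240, draw]
BK 5: (-15.5,-16.454) -> (-13,-12.124) [heading=240, draw]
Final: pos=(-13,-12.124), heading=240, 13 segment(s) drawn

Answer: -13 -12.124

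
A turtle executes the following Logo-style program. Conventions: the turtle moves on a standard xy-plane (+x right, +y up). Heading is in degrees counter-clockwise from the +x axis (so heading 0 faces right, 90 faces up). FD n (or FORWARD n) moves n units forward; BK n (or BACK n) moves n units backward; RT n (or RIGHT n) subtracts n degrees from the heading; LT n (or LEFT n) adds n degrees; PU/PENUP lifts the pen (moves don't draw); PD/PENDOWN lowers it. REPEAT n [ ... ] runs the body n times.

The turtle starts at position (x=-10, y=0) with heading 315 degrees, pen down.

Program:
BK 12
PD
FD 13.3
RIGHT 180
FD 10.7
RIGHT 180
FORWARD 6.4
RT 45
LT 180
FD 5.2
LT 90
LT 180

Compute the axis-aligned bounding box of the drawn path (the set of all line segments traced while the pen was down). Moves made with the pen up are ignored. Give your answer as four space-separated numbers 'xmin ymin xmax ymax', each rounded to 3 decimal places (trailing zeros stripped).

Answer: -18.485 -0.919 -9.081 8.485

Derivation:
Executing turtle program step by step:
Start: pos=(-10,0), heading=315, pen down
BK 12: (-10,0) -> (-18.485,8.485) [heading=315, draw]
PD: pen down
FD 13.3: (-18.485,8.485) -> (-9.081,-0.919) [heading=315, draw]
RT 180: heading 315 -> 135
FD 10.7: (-9.081,-0.919) -> (-16.647,6.647) [heading=135, draw]
RT 180: heading 135 -> 315
FD 6.4: (-16.647,6.647) -> (-12.121,2.121) [heading=315, draw]
RT 45: heading 315 -> 270
LT 180: heading 270 -> 90
FD 5.2: (-12.121,2.121) -> (-12.121,7.321) [heading=90, draw]
LT 90: heading 90 -> 180
LT 180: heading 180 -> 0
Final: pos=(-12.121,7.321), heading=0, 5 segment(s) drawn

Segment endpoints: x in {-18.485, -16.647, -12.121, -10, -9.081}, y in {-0.919, 0, 2.121, 6.647, 7.321, 8.485}
xmin=-18.485, ymin=-0.919, xmax=-9.081, ymax=8.485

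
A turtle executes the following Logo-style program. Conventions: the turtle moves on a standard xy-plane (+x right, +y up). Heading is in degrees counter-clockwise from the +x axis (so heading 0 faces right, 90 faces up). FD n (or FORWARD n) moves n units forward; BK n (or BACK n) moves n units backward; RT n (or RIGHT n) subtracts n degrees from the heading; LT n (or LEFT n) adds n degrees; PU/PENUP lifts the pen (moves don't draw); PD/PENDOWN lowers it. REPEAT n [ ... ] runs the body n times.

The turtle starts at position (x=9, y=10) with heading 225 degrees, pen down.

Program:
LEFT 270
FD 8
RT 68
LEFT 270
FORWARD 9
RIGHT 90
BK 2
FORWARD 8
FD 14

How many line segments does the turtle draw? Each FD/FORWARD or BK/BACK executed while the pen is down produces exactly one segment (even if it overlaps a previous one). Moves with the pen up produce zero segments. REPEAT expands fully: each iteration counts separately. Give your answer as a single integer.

Executing turtle program step by step:
Start: pos=(9,10), heading=225, pen down
LT 270: heading 225 -> 135
FD 8: (9,10) -> (3.343,15.657) [heading=135, draw]
RT 68: heading 135 -> 67
LT 270: heading 67 -> 337
FD 9: (3.343,15.657) -> (11.628,12.14) [heading=337, draw]
RT 90: heading 337 -> 247
BK 2: (11.628,12.14) -> (12.409,13.981) [heading=247, draw]
FD 8: (12.409,13.981) -> (9.283,6.617) [heading=247, draw]
FD 14: (9.283,6.617) -> (3.813,-6.27) [heading=247, draw]
Final: pos=(3.813,-6.27), heading=247, 5 segment(s) drawn
Segments drawn: 5

Answer: 5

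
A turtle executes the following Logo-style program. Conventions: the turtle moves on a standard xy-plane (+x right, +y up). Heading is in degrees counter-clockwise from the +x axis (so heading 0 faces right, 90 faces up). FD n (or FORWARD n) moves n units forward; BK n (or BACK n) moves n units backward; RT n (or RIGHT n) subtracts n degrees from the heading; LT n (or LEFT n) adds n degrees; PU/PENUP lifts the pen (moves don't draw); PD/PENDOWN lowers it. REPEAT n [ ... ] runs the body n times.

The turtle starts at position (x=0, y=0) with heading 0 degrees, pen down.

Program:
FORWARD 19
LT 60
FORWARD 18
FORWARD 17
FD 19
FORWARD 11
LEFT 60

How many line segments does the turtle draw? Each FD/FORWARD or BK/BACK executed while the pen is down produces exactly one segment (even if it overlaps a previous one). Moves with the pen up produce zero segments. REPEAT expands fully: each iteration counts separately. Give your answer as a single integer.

Executing turtle program step by step:
Start: pos=(0,0), heading=0, pen down
FD 19: (0,0) -> (19,0) [heading=0, draw]
LT 60: heading 0 -> 60
FD 18: (19,0) -> (28,15.588) [heading=60, draw]
FD 17: (28,15.588) -> (36.5,30.311) [heading=60, draw]
FD 19: (36.5,30.311) -> (46,46.765) [heading=60, draw]
FD 11: (46,46.765) -> (51.5,56.292) [heading=60, draw]
LT 60: heading 60 -> 120
Final: pos=(51.5,56.292), heading=120, 5 segment(s) drawn
Segments drawn: 5

Answer: 5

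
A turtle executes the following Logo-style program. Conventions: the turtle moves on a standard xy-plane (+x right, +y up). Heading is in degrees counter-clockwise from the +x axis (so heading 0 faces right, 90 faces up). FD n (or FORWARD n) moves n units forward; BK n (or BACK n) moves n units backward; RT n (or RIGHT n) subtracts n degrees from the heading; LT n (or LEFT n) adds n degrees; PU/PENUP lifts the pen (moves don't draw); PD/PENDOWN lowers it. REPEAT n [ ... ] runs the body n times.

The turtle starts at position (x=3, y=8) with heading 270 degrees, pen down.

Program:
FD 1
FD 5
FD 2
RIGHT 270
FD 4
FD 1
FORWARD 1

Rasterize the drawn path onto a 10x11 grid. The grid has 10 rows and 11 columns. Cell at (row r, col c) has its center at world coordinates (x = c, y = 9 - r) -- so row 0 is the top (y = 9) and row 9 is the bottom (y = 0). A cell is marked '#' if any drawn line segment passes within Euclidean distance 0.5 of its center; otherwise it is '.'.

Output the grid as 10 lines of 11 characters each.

Answer: ...........
...#.......
...#.......
...#.......
...#.......
...#.......
...#.......
...#.......
...#.......
...#######.

Derivation:
Segment 0: (3,8) -> (3,7)
Segment 1: (3,7) -> (3,2)
Segment 2: (3,2) -> (3,0)
Segment 3: (3,0) -> (7,0)
Segment 4: (7,0) -> (8,0)
Segment 5: (8,0) -> (9,0)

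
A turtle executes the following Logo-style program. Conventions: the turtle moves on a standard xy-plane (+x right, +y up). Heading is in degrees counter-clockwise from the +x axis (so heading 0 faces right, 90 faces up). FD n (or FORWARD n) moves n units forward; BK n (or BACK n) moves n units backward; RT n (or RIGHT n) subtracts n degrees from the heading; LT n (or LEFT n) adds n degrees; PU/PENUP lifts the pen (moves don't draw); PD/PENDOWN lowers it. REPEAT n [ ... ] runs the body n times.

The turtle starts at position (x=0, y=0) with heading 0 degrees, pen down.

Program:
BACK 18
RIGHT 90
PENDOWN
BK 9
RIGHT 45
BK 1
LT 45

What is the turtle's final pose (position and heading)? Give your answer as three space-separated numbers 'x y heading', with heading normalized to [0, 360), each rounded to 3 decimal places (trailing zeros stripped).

Executing turtle program step by step:
Start: pos=(0,0), heading=0, pen down
BK 18: (0,0) -> (-18,0) [heading=0, draw]
RT 90: heading 0 -> 270
PD: pen down
BK 9: (-18,0) -> (-18,9) [heading=270, draw]
RT 45: heading 270 -> 225
BK 1: (-18,9) -> (-17.293,9.707) [heading=225, draw]
LT 45: heading 225 -> 270
Final: pos=(-17.293,9.707), heading=270, 3 segment(s) drawn

Answer: -17.293 9.707 270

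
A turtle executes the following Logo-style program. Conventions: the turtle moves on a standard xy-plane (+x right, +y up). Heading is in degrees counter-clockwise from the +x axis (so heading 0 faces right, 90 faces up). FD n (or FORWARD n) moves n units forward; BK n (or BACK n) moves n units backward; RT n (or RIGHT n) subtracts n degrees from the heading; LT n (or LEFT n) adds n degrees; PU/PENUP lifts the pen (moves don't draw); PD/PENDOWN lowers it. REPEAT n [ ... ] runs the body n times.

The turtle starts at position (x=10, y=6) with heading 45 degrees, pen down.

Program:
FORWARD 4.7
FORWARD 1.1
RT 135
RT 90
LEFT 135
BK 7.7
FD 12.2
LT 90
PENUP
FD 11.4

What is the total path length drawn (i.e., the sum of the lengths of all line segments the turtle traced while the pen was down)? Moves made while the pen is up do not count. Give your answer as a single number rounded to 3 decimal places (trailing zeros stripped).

Answer: 25.7

Derivation:
Executing turtle program step by step:
Start: pos=(10,6), heading=45, pen down
FD 4.7: (10,6) -> (13.323,9.323) [heading=45, draw]
FD 1.1: (13.323,9.323) -> (14.101,10.101) [heading=45, draw]
RT 135: heading 45 -> 270
RT 90: heading 270 -> 180
LT 135: heading 180 -> 315
BK 7.7: (14.101,10.101) -> (8.656,15.546) [heading=315, draw]
FD 12.2: (8.656,15.546) -> (17.283,6.919) [heading=315, draw]
LT 90: heading 315 -> 45
PU: pen up
FD 11.4: (17.283,6.919) -> (25.344,14.98) [heading=45, move]
Final: pos=(25.344,14.98), heading=45, 4 segment(s) drawn

Segment lengths:
  seg 1: (10,6) -> (13.323,9.323), length = 4.7
  seg 2: (13.323,9.323) -> (14.101,10.101), length = 1.1
  seg 3: (14.101,10.101) -> (8.656,15.546), length = 7.7
  seg 4: (8.656,15.546) -> (17.283,6.919), length = 12.2
Total = 25.7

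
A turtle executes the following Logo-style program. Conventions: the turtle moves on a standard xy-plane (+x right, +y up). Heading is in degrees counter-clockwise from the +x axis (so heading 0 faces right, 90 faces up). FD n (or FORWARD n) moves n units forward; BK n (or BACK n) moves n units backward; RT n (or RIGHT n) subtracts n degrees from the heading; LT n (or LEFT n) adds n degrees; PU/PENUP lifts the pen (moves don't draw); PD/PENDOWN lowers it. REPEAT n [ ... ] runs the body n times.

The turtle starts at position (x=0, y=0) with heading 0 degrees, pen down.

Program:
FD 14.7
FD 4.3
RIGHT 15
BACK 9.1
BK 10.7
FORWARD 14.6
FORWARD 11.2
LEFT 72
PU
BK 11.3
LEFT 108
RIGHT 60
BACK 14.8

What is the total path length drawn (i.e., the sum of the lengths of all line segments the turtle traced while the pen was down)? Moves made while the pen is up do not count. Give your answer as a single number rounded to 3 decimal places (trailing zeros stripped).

Executing turtle program step by step:
Start: pos=(0,0), heading=0, pen down
FD 14.7: (0,0) -> (14.7,0) [heading=0, draw]
FD 4.3: (14.7,0) -> (19,0) [heading=0, draw]
RT 15: heading 0 -> 345
BK 9.1: (19,0) -> (10.21,2.355) [heading=345, draw]
BK 10.7: (10.21,2.355) -> (-0.125,5.125) [heading=345, draw]
FD 14.6: (-0.125,5.125) -> (13.977,1.346) [heading=345, draw]
FD 11.2: (13.977,1.346) -> (24.796,-1.553) [heading=345, draw]
LT 72: heading 345 -> 57
PU: pen up
BK 11.3: (24.796,-1.553) -> (18.641,-11.03) [heading=57, move]
LT 108: heading 57 -> 165
RT 60: heading 165 -> 105
BK 14.8: (18.641,-11.03) -> (22.472,-25.326) [heading=105, move]
Final: pos=(22.472,-25.326), heading=105, 6 segment(s) drawn

Segment lengths:
  seg 1: (0,0) -> (14.7,0), length = 14.7
  seg 2: (14.7,0) -> (19,0), length = 4.3
  seg 3: (19,0) -> (10.21,2.355), length = 9.1
  seg 4: (10.21,2.355) -> (-0.125,5.125), length = 10.7
  seg 5: (-0.125,5.125) -> (13.977,1.346), length = 14.6
  seg 6: (13.977,1.346) -> (24.796,-1.553), length = 11.2
Total = 64.6

Answer: 64.6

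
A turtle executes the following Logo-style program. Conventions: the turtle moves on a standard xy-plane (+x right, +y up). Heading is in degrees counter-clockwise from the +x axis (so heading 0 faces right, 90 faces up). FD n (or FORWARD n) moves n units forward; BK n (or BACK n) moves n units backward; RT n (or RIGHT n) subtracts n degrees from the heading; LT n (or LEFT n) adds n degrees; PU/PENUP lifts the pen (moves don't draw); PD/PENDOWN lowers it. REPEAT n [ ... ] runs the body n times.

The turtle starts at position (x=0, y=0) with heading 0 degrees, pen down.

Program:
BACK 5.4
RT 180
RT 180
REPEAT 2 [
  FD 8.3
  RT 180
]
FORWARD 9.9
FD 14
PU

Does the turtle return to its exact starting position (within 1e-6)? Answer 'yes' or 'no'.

Executing turtle program step by step:
Start: pos=(0,0), heading=0, pen down
BK 5.4: (0,0) -> (-5.4,0) [heading=0, draw]
RT 180: heading 0 -> 180
RT 180: heading 180 -> 0
REPEAT 2 [
  -- iteration 1/2 --
  FD 8.3: (-5.4,0) -> (2.9,0) [heading=0, draw]
  RT 180: heading 0 -> 180
  -- iteration 2/2 --
  FD 8.3: (2.9,0) -> (-5.4,0) [heading=180, draw]
  RT 180: heading 180 -> 0
]
FD 9.9: (-5.4,0) -> (4.5,0) [heading=0, draw]
FD 14: (4.5,0) -> (18.5,0) [heading=0, draw]
PU: pen up
Final: pos=(18.5,0), heading=0, 5 segment(s) drawn

Start position: (0, 0)
Final position: (18.5, 0)
Distance = 18.5; >= 1e-6 -> NOT closed

Answer: no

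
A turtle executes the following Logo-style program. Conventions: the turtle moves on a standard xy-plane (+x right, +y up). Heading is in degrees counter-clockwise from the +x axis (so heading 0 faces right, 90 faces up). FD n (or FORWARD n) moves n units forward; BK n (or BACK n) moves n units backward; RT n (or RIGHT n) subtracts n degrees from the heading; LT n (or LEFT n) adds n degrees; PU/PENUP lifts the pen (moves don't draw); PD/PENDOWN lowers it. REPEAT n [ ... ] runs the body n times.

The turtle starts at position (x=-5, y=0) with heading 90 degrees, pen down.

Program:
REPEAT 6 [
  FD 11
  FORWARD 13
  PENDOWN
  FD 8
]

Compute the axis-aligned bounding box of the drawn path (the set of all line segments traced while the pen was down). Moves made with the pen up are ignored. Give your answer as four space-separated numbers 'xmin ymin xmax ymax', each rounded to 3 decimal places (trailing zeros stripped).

Executing turtle program step by step:
Start: pos=(-5,0), heading=90, pen down
REPEAT 6 [
  -- iteration 1/6 --
  FD 11: (-5,0) -> (-5,11) [heading=90, draw]
  FD 13: (-5,11) -> (-5,24) [heading=90, draw]
  PD: pen down
  FD 8: (-5,24) -> (-5,32) [heading=90, draw]
  -- iteration 2/6 --
  FD 11: (-5,32) -> (-5,43) [heading=90, draw]
  FD 13: (-5,43) -> (-5,56) [heading=90, draw]
  PD: pen down
  FD 8: (-5,56) -> (-5,64) [heading=90, draw]
  -- iteration 3/6 --
  FD 11: (-5,64) -> (-5,75) [heading=90, draw]
  FD 13: (-5,75) -> (-5,88) [heading=90, draw]
  PD: pen down
  FD 8: (-5,88) -> (-5,96) [heading=90, draw]
  -- iteration 4/6 --
  FD 11: (-5,96) -> (-5,107) [heading=90, draw]
  FD 13: (-5,107) -> (-5,120) [heading=90, draw]
  PD: pen down
  FD 8: (-5,120) -> (-5,128) [heading=90, draw]
  -- iteration 5/6 --
  FD 11: (-5,128) -> (-5,139) [heading=90, draw]
  FD 13: (-5,139) -> (-5,152) [heading=90, draw]
  PD: pen down
  FD 8: (-5,152) -> (-5,160) [heading=90, draw]
  -- iteration 6/6 --
  FD 11: (-5,160) -> (-5,171) [heading=90, draw]
  FD 13: (-5,171) -> (-5,184) [heading=90, draw]
  PD: pen down
  FD 8: (-5,184) -> (-5,192) [heading=90, draw]
]
Final: pos=(-5,192), heading=90, 18 segment(s) drawn

Segment endpoints: x in {-5, -5, -5, -5, -5, -5, -5, -5, -5, -5, -5, -5, -5, -5, -5, -5, -5, -5, -5}, y in {0, 11, 24, 32, 43, 56, 64, 75, 88, 96, 107, 120, 128, 139, 152, 160, 171, 184, 192}
xmin=-5, ymin=0, xmax=-5, ymax=192

Answer: -5 0 -5 192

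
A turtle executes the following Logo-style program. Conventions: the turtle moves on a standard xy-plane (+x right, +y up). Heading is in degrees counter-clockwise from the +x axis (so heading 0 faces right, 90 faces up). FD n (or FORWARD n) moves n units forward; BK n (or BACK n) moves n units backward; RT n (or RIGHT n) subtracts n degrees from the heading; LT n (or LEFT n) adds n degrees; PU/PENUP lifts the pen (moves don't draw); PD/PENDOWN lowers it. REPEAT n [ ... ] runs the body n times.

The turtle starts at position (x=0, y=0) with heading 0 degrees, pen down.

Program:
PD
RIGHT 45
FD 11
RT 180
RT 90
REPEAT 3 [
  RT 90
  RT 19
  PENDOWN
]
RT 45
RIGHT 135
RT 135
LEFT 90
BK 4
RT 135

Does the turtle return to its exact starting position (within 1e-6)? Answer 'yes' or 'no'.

Answer: no

Derivation:
Executing turtle program step by step:
Start: pos=(0,0), heading=0, pen down
PD: pen down
RT 45: heading 0 -> 315
FD 11: (0,0) -> (7.778,-7.778) [heading=315, draw]
RT 180: heading 315 -> 135
RT 90: heading 135 -> 45
REPEAT 3 [
  -- iteration 1/3 --
  RT 90: heading 45 -> 315
  RT 19: heading 315 -> 296
  PD: pen down
  -- iteration 2/3 --
  RT 90: heading 296 -> 206
  RT 19: heading 206 -> 187
  PD: pen down
  -- iteration 3/3 --
  RT 90: heading 187 -> 97
  RT 19: heading 97 -> 78
  PD: pen down
]
RT 45: heading 78 -> 33
RT 135: heading 33 -> 258
RT 135: heading 258 -> 123
LT 90: heading 123 -> 213
BK 4: (7.778,-7.778) -> (11.133,-5.6) [heading=213, draw]
RT 135: heading 213 -> 78
Final: pos=(11.133,-5.6), heading=78, 2 segment(s) drawn

Start position: (0, 0)
Final position: (11.133, -5.6)
Distance = 12.462; >= 1e-6 -> NOT closed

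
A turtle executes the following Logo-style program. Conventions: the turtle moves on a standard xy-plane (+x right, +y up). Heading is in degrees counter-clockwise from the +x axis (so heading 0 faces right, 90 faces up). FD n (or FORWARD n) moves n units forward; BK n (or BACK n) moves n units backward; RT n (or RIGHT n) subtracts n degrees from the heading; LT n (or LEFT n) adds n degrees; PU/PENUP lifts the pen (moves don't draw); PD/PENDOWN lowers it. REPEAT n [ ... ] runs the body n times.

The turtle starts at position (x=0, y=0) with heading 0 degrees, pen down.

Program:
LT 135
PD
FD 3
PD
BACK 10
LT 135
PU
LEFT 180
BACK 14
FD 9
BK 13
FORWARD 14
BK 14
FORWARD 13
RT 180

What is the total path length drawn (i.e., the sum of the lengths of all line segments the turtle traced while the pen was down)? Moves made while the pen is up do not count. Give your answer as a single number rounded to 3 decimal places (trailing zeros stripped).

Executing turtle program step by step:
Start: pos=(0,0), heading=0, pen down
LT 135: heading 0 -> 135
PD: pen down
FD 3: (0,0) -> (-2.121,2.121) [heading=135, draw]
PD: pen down
BK 10: (-2.121,2.121) -> (4.95,-4.95) [heading=135, draw]
LT 135: heading 135 -> 270
PU: pen up
LT 180: heading 270 -> 90
BK 14: (4.95,-4.95) -> (4.95,-18.95) [heading=90, move]
FD 9: (4.95,-18.95) -> (4.95,-9.95) [heading=90, move]
BK 13: (4.95,-9.95) -> (4.95,-22.95) [heading=90, move]
FD 14: (4.95,-22.95) -> (4.95,-8.95) [heading=90, move]
BK 14: (4.95,-8.95) -> (4.95,-22.95) [heading=90, move]
FD 13: (4.95,-22.95) -> (4.95,-9.95) [heading=90, move]
RT 180: heading 90 -> 270
Final: pos=(4.95,-9.95), heading=270, 2 segment(s) drawn

Segment lengths:
  seg 1: (0,0) -> (-2.121,2.121), length = 3
  seg 2: (-2.121,2.121) -> (4.95,-4.95), length = 10
Total = 13

Answer: 13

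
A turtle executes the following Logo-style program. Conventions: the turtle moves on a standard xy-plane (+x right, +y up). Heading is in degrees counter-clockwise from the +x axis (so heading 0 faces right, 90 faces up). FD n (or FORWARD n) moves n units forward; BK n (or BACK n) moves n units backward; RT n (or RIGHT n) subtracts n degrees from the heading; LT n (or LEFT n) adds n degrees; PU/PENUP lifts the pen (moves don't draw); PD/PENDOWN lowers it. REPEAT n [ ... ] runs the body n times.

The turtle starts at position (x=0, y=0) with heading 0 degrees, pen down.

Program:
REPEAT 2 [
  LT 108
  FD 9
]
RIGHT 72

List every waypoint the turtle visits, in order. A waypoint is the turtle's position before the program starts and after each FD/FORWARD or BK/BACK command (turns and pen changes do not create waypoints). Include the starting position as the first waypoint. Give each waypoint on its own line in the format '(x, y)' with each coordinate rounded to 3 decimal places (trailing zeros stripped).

Executing turtle program step by step:
Start: pos=(0,0), heading=0, pen down
REPEAT 2 [
  -- iteration 1/2 --
  LT 108: heading 0 -> 108
  FD 9: (0,0) -> (-2.781,8.56) [heading=108, draw]
  -- iteration 2/2 --
  LT 108: heading 108 -> 216
  FD 9: (-2.781,8.56) -> (-10.062,3.269) [heading=216, draw]
]
RT 72: heading 216 -> 144
Final: pos=(-10.062,3.269), heading=144, 2 segment(s) drawn
Waypoints (3 total):
(0, 0)
(-2.781, 8.56)
(-10.062, 3.269)

Answer: (0, 0)
(-2.781, 8.56)
(-10.062, 3.269)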